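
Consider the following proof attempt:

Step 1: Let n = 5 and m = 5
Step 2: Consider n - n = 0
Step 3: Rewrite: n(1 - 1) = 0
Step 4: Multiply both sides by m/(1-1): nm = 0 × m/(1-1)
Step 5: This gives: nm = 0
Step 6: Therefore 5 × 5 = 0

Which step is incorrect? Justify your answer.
Step 4: Multiply both sides by m/(1-1): nm = 0 × m/(1-1)

Step 4 multiplies both sides by m/(1-1). However, 1-1 = 0, so this is multiplication by m/0, which is undefined. We cannot multiply by an undefined expression.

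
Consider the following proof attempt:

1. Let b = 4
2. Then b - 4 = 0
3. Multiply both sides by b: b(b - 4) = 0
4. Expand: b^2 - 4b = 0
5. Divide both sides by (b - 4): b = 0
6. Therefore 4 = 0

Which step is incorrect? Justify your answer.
Step 5: Divide both sides by (b - 4): b = 0

Step 5 divides both sides by (b - 4). However, since b = 4, we have (b - 4) = 0. Division by zero is undefined, making this step invalid.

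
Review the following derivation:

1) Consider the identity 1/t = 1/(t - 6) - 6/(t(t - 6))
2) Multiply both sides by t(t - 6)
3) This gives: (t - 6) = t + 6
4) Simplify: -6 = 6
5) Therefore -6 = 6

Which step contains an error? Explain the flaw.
Step 3: This gives: (t - 6) = t + 6

Step 3 makes a sign error when clearing denominators. Multiplying -6/(t(t - 6)) by t(t - 6) gives -6, not +6. The correct result is (t - 6) = t - 6, which is trivially true, not (t - 6) = t + 6. (Step 1 is a valid identity: 1/(t - 6) - 6/(t(t - 6)) = (t - 6)/(t(t - 6)) = 1/t.)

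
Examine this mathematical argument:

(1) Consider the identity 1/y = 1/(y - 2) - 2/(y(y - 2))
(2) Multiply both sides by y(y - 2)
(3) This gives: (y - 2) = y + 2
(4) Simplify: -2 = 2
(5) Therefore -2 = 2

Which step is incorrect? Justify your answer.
Step 3: This gives: (y - 2) = y + 2

Step 3 makes a sign error when clearing denominators. Multiplying -2/(y(y - 2)) by y(y - 2) gives -2, not +2. The correct result is (y - 2) = y - 2, which is trivially true, not (y - 2) = y + 2. (Step 1 is a valid identity: 1/(y - 2) - 2/(y(y - 2)) = (y - 2)/(y(y - 2)) = 1/y.)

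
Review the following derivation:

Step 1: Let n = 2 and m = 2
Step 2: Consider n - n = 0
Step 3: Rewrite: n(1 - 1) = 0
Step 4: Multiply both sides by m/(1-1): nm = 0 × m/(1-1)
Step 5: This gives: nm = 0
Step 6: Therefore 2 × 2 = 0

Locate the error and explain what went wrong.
Step 4: Multiply both sides by m/(1-1): nm = 0 × m/(1-1)

Step 4 multiplies both sides by m/(1-1). However, 1-1 = 0, so this is multiplication by m/0, which is undefined. We cannot multiply by an undefined expression.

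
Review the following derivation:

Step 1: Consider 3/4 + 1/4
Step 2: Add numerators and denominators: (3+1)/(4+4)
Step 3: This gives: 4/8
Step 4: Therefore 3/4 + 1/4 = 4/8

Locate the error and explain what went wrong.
Step 2: Add numerators and denominators: (3+1)/(4+4)

Step 2 incorrectly adds fractions by separately adding numerators and denominators. This is wrong. The correct method requires a common denominator: 3/4 + 1/4 = (3×4 + 1×4)/(4×4) = 16/16 = 1. The method used gives 4/8, which is different.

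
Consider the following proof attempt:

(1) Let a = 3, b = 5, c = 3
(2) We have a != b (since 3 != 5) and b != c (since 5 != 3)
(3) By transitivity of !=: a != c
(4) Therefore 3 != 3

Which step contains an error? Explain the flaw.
Step 3: By transitivity of !=: a != c

Step 3 incorrectly applies transitivity to the '!=' relation. Transitivity states: if a R b and b R c, then a R c. However, '!=' is not transitive. Counterexample: 3 != 5 and 5 != 3, but 3 = 3 (both equal 3). Transitivity holds for relations like <, <=, =, but not for !=.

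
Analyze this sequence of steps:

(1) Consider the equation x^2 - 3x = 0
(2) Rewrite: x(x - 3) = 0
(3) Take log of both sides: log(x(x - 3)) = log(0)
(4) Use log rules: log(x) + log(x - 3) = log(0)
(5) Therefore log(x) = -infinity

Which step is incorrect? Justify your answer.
Step 3: Take log of both sides: log(x(x - 3)) = log(0)

Step 3 takes the logarithm of both sides, resulting in log(0) on the right side. The logarithm is only defined for positive numbers; log(0) is undefined (approaches negative infinity). This operation is invalid.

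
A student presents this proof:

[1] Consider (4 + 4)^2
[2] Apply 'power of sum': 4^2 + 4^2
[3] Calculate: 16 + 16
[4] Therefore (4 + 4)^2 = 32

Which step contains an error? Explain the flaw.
Step 2: Apply 'power of sum': 4^2 + 4^2

Step 2 incorrectly applies a non-existent rule '(a+b)^n = a^n + b^n'. This is false in general. The correct expansion uses the binomial theorem. The actual value is (4 + 4)^2 = 8^2 = 64, not 32.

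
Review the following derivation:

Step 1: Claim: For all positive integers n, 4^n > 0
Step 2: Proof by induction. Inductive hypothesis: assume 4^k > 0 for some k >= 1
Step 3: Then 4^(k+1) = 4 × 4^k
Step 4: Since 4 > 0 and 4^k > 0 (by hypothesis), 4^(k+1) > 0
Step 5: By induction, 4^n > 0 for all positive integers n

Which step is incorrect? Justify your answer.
Step 5: By induction, 4^n > 0 for all positive integers n

Step 5 concludes the proof by induction, but no base case was ever established. A valid induction proof requires: (1) a base case proving 4^1 > 0, and (2) an inductive step showing IF 4^k > 0 THEN 4^(k+1) > 0. Steps 2-4 correctly establish the inductive step, but without the base case the conclusion in step 5 does not follow.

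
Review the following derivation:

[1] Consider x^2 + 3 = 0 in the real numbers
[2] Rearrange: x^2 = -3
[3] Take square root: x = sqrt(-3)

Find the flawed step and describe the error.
Step 3: Take square root: x = sqrt(-3)

Step 3 takes the square root of -3, which is negative. In the real number system, the square root of a negative number is undefined. The equation x^2 + 3 = 0 has no real solutions. Square roots of negative numbers only exist in the complex numbers.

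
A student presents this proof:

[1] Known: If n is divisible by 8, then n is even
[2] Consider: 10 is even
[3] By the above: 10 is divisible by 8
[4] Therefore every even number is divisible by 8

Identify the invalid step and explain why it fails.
Step 3: By the above: 10 is divisible by 8

Step 3 commits the fallacy of affirming the consequent. The known fact 'divisible by 8 → even' does NOT imply 'even → divisible by 8'. That would be the converse, which is false. For example, 10 is even but 10 ÷ 8 = 1.25, which is not an integer.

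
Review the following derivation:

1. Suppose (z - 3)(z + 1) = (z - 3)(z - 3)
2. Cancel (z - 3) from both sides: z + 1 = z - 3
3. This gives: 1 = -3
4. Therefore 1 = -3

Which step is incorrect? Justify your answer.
Step 2: Cancel (z - 3) from both sides: z + 1 = z - 3

Step 2 cancels (z - 3) from both sides. This is only valid if (z - 3) ≠ 0, i.e., z ≠ 3. When z = 3, both sides equal zero regardless of the other factors. The correct approach requires considering z = 3 as a separate case.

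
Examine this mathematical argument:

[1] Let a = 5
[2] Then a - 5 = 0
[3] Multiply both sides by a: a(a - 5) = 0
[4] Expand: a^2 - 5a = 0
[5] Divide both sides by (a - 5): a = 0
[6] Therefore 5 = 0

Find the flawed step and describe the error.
Step 5: Divide both sides by (a - 5): a = 0

Step 5 divides both sides by (a - 5). However, since a = 5, we have (a - 5) = 0. Division by zero is undefined, making this step invalid.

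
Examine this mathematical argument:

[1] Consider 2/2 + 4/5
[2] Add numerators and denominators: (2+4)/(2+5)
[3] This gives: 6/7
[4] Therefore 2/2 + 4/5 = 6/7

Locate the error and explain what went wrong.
Step 2: Add numerators and denominators: (2+4)/(2+5)

Step 2 incorrectly adds fractions by separately adding numerators and denominators. This is wrong. The correct method requires a common denominator: 2/2 + 4/5 = (2×5 + 4×2)/(2×5) = 18/10 = 9/5. The method used gives 6/7, which is different.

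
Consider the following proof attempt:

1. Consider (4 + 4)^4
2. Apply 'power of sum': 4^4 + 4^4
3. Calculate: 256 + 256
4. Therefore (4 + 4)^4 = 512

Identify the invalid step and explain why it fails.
Step 2: Apply 'power of sum': 4^4 + 4^4

Step 2 incorrectly applies a non-existent rule '(a+b)^n = a^n + b^n'. This is false in general. The correct expansion uses the binomial theorem. The actual value is (4 + 4)^4 = 8^4 = 4096, not 512.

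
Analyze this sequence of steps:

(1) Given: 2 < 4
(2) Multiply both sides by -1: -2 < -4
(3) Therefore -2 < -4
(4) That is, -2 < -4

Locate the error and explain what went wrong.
Step 2: Multiply both sides by -1: -2 < -4

Step 2 multiplies both sides by -1 but fails to reverse the inequality sign. When multiplying (or dividing) an inequality by a negative number, the direction must be reversed. Since 2 < 4, we should get -2 > -4, i.e., -2 > -4.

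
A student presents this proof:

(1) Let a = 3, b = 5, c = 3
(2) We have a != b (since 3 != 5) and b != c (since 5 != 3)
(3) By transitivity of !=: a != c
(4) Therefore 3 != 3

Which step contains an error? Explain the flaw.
Step 3: By transitivity of !=: a != c

Step 3 incorrectly applies transitivity to the '!=' relation. Transitivity states: if a R b and b R c, then a R c. However, '!=' is not transitive. Counterexample: 3 != 5 and 5 != 3, but 3 = 3 (both equal 3). Transitivity holds for relations like <, <=, =, but not for !=.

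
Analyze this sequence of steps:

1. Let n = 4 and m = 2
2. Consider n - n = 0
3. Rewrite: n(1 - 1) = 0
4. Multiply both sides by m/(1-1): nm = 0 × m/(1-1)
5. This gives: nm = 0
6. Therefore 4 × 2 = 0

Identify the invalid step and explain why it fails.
Step 4: Multiply both sides by m/(1-1): nm = 0 × m/(1-1)

Step 4 multiplies both sides by m/(1-1). However, 1-1 = 0, so this is multiplication by m/0, which is undefined. We cannot multiply by an undefined expression.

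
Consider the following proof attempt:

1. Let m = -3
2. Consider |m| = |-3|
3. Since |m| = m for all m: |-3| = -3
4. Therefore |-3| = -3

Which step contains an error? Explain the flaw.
Step 3: Since |m| = m for all m: |-3| = -3

Step 3 incorrectly states that |m| = m for all m. The correct definition is |m| = m when m >= 0, and |m| = -m when m < 0. Since -3 < 0, we have |-3| = -(-3) = 3, not -3.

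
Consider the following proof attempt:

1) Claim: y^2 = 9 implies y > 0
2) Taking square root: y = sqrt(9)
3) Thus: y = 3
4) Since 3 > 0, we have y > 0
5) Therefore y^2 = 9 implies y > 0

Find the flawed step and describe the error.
Step 2: Taking square root: y = sqrt(9)

Step 2 takes the square root and assumes the positive root only. The equation y^2 = 9 actually has two solutions: y = 3 and y = -3. The proof silently assumes y > 0 without justification, then uses this assumption to conclude y > 0, which is circular. The counterexample y = -3 shows the claim is false.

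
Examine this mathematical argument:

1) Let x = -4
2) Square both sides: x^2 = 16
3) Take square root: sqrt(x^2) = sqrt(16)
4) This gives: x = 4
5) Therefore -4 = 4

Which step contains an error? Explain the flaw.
Step 4: This gives: x = 4

Step 4 incorrectly states that sqrt(x^2) = x. The correct identity is sqrt(x^2) = |x|. Since x = -4 < 0, we have sqrt(x^2) = |-4| = 4, not x = -4.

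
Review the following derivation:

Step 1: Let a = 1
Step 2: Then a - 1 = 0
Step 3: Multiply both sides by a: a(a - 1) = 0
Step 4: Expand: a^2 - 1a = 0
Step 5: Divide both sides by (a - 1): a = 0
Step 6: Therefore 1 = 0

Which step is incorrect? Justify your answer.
Step 5: Divide both sides by (a - 1): a = 0

Step 5 divides both sides by (a - 1). However, since a = 1, we have (a - 1) = 0. Division by zero is undefined, making this step invalid.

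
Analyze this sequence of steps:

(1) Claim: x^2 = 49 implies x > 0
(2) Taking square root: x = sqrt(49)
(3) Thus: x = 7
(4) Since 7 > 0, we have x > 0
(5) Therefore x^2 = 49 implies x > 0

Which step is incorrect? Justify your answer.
Step 2: Taking square root: x = sqrt(49)

Step 2 takes the square root and assumes the positive root only. The equation x^2 = 49 actually has two solutions: x = 7 and x = -7. The proof silently assumes x > 0 without justification, then uses this assumption to conclude x > 0, which is circular. The counterexample x = -7 shows the claim is false.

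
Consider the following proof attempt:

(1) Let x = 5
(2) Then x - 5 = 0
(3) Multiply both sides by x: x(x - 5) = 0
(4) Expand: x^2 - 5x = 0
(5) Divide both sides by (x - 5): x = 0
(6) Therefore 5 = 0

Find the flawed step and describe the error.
Step 5: Divide both sides by (x - 5): x = 0

Step 5 divides both sides by (x - 5). However, since x = 5, we have (x - 5) = 0. Division by zero is undefined, making this step invalid.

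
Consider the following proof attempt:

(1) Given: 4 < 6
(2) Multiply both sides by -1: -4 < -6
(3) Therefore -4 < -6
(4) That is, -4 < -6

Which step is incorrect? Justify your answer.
Step 2: Multiply both sides by -1: -4 < -6

Step 2 multiplies both sides by -1 but fails to reverse the inequality sign. When multiplying (or dividing) an inequality by a negative number, the direction must be reversed. Since 4 < 6, we should get -4 > -6, i.e., -4 > -6.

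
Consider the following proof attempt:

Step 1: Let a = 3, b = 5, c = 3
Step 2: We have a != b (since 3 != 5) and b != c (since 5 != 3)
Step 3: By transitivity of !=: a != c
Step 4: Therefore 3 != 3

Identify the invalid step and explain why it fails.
Step 3: By transitivity of !=: a != c

Step 3 incorrectly applies transitivity to the '!=' relation. Transitivity states: if a R b and b R c, then a R c. However, '!=' is not transitive. Counterexample: 3 != 5 and 5 != 3, but 3 = 3 (both equal 3). Transitivity holds for relations like <, <=, =, but not for !=.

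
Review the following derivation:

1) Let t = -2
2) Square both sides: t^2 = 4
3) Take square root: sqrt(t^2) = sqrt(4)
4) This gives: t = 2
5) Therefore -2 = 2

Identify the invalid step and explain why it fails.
Step 4: This gives: t = 2

Step 4 incorrectly states that sqrt(t^2) = t. The correct identity is sqrt(t^2) = |t|. Since t = -2 < 0, we have sqrt(t^2) = |-2| = 2, not t = -2.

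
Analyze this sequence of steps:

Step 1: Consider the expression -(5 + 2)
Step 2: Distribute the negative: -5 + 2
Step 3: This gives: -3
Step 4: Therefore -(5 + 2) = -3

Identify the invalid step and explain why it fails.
Step 2: Distribute the negative: -5 + 2

Step 2 incorrectly distributes the negative sign. The correct distribution is -(5 + 2) = -5 - 2 = -7. The negative must be applied to both terms, not just the first. The error treats -(5 + 2) as -5 + 2, which equals -3 instead of -7.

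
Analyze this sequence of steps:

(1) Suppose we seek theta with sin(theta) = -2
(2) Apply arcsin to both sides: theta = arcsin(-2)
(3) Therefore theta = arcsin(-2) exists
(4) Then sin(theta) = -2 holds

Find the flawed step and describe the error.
Step 2: Apply arcsin to both sides: theta = arcsin(-2)

Step 2 applies arcsin to -2. However, arcsin(x) is only defined for x in [-1, 1] because sin(theta) can only produce values in that range. Since |-2| > 1, arcsin(-2) is undefined. There is no angle whose sine equals -2.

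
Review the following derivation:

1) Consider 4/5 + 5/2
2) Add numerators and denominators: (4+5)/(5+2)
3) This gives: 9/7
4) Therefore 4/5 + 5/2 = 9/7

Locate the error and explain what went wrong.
Step 2: Add numerators and denominators: (4+5)/(5+2)

Step 2 incorrectly adds fractions by separately adding numerators and denominators. This is wrong. The correct method requires a common denominator: 4/5 + 5/2 = (4×2 + 5×5)/(5×2) = 33/10 = 33/10. The method used gives 9/7, which is different.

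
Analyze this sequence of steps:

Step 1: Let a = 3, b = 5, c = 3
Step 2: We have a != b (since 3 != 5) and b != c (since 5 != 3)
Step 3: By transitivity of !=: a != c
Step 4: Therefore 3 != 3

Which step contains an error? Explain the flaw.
Step 3: By transitivity of !=: a != c

Step 3 incorrectly applies transitivity to the '!=' relation. Transitivity states: if a R b and b R c, then a R c. However, '!=' is not transitive. Counterexample: 3 != 5 and 5 != 3, but 3 = 3 (both equal 3). Transitivity holds for relations like <, <=, =, but not for !=.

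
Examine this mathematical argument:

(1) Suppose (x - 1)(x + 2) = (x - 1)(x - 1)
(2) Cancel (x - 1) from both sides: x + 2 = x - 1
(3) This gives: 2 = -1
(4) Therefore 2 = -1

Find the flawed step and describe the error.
Step 2: Cancel (x - 1) from both sides: x + 2 = x - 1

Step 2 cancels (x - 1) from both sides. This is only valid if (x - 1) ≠ 0, i.e., x ≠ 1. When x = 1, both sides equal zero regardless of the other factors. The correct approach requires considering x = 1 as a separate case.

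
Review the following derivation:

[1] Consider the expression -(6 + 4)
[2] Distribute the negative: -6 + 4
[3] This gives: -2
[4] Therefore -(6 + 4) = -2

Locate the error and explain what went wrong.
Step 2: Distribute the negative: -6 + 4

Step 2 incorrectly distributes the negative sign. The correct distribution is -(6 + 4) = -6 - 4 = -10. The negative must be applied to both terms, not just the first. The error treats -(6 + 4) as -6 + 4, which equals -2 instead of -10.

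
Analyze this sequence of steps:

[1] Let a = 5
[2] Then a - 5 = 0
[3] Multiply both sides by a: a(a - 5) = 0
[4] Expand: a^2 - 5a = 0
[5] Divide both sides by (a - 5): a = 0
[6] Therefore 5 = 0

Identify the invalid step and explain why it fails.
Step 5: Divide both sides by (a - 5): a = 0

Step 5 divides both sides by (a - 5). However, since a = 5, we have (a - 5) = 0. Division by zero is undefined, making this step invalid.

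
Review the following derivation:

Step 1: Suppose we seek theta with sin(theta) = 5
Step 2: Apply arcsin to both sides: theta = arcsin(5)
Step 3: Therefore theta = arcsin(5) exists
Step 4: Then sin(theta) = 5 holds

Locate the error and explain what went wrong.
Step 2: Apply arcsin to both sides: theta = arcsin(5)

Step 2 applies arcsin to 5. However, arcsin(x) is only defined for x in [-1, 1] because sin(theta) can only produce values in that range. Since |5| > 1, arcsin(5) is undefined. There is no angle whose sine equals 5.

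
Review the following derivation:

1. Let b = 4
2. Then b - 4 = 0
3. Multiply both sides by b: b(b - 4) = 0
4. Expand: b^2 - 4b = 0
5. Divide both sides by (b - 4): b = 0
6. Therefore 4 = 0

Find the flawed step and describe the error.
Step 5: Divide both sides by (b - 4): b = 0

Step 5 divides both sides by (b - 4). However, since b = 4, we have (b - 4) = 0. Division by zero is undefined, making this step invalid.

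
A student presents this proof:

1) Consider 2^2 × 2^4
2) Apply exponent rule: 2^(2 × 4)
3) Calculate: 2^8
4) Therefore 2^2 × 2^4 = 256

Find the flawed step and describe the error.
Step 2: Apply exponent rule: 2^(2 × 4)

Step 2 incorrectly states that a^b × a^c = a^(b×c). The correct rule is a^b × a^c = a^(b+c). The actual value is 2^2 × 2^4 = 2^6 = 64, not 2^8 = 256.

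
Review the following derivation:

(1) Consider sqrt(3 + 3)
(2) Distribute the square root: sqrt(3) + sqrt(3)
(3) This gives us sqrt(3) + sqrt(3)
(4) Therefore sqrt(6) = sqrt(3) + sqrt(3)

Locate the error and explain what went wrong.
Step 2: Distribute the square root: sqrt(3) + sqrt(3)

Step 2 incorrectly 'distributes' the square root over addition. The square root function does not distribute: sqrt(a + b) ≠ sqrt(a) + sqrt(b). In fact, sqrt(3 + 3) = sqrt(6) ≈ 2.4495, while sqrt(3) + sqrt(3) ≈ 3.4641.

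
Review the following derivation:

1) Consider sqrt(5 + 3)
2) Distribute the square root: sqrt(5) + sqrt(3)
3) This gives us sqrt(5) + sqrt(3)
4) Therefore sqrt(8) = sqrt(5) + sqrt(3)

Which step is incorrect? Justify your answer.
Step 2: Distribute the square root: sqrt(5) + sqrt(3)

Step 2 incorrectly 'distributes' the square root over addition. The square root function does not distribute: sqrt(a + b) ≠ sqrt(a) + sqrt(b). In fact, sqrt(5 + 3) = sqrt(8) ≈ 2.8284, while sqrt(5) + sqrt(3) ≈ 3.9681.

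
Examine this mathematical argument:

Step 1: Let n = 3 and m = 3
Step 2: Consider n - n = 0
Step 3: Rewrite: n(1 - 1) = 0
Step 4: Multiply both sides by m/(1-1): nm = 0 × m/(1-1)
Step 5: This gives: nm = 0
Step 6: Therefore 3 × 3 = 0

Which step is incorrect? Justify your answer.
Step 4: Multiply both sides by m/(1-1): nm = 0 × m/(1-1)

Step 4 multiplies both sides by m/(1-1). However, 1-1 = 0, so this is multiplication by m/0, which is undefined. We cannot multiply by an undefined expression.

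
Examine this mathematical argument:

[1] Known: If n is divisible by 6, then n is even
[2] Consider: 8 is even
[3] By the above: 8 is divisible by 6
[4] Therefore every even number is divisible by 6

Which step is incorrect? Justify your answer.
Step 3: By the above: 8 is divisible by 6

Step 3 commits the fallacy of affirming the consequent. The known fact 'divisible by 6 → even' does NOT imply 'even → divisible by 6'. That would be the converse, which is false. For example, 8 is even but 8 ÷ 6 = 1.33, which is not an integer.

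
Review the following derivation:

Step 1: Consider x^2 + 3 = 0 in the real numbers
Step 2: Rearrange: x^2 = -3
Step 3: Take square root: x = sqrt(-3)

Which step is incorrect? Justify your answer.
Step 3: Take square root: x = sqrt(-3)

Step 3 takes the square root of -3, which is negative. In the real number system, the square root of a negative number is undefined. The equation x^2 + 3 = 0 has no real solutions. Square roots of negative numbers only exist in the complex numbers.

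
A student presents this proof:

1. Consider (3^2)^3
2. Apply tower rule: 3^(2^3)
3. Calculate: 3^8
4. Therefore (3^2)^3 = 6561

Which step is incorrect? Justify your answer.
Step 2: Apply tower rule: 3^(2^3)

Step 2 incorrectly states that (a^b)^c = a^(b^c). The correct rule is (a^b)^c = a^(b×c). The actual value is (3^2)^3 = 3^6 = 729, not 3^8 = 6561.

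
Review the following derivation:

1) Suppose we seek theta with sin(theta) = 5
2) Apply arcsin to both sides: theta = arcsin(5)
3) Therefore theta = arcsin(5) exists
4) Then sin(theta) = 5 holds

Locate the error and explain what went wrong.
Step 2: Apply arcsin to both sides: theta = arcsin(5)

Step 2 applies arcsin to 5. However, arcsin(x) is only defined for x in [-1, 1] because sin(theta) can only produce values in that range. Since |5| > 1, arcsin(5) is undefined. There is no angle whose sine equals 5.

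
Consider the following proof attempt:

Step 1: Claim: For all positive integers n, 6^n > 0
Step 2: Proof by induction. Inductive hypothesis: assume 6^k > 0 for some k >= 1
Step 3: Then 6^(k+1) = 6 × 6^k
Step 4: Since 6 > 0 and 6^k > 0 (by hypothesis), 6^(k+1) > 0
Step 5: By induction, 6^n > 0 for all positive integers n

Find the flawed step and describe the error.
Step 5: By induction, 6^n > 0 for all positive integers n

Step 5 concludes the proof by induction, but no base case was ever established. A valid induction proof requires: (1) a base case proving 6^1 > 0, and (2) an inductive step showing IF 6^k > 0 THEN 6^(k+1) > 0. Steps 2-4 correctly establish the inductive step, but without the base case the conclusion in step 5 does not follow.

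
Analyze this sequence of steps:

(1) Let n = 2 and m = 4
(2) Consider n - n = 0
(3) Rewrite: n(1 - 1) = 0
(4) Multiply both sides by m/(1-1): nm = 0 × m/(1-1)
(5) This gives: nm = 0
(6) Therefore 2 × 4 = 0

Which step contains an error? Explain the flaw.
Step 4: Multiply both sides by m/(1-1): nm = 0 × m/(1-1)

Step 4 multiplies both sides by m/(1-1). However, 1-1 = 0, so this is multiplication by m/0, which is undefined. We cannot multiply by an undefined expression.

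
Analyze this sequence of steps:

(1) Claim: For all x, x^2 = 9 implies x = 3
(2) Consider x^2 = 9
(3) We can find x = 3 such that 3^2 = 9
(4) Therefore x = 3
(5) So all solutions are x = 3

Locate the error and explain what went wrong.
Step 4: Therefore x = 3

Step 4 incorrectly concludes that x = 3 is the only solution. The proof shows that x = 3 is A solution (existence), but does not show it is the ONLY solution (uniqueness). In fact, x = -3 is also a solution since (-3)^2 = 9. Finding one solution doesn't prove there are no others.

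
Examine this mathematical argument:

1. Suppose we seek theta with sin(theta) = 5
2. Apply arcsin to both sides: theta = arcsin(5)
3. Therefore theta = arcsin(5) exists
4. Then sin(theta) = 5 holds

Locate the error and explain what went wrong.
Step 2: Apply arcsin to both sides: theta = arcsin(5)

Step 2 applies arcsin to 5. However, arcsin(x) is only defined for x in [-1, 1] because sin(theta) can only produce values in that range. Since |5| > 1, arcsin(5) is undefined. There is no angle whose sine equals 5.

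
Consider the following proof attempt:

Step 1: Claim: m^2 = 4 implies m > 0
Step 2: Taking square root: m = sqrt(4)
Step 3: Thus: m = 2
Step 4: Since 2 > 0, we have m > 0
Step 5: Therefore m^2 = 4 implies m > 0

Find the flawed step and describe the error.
Step 2: Taking square root: m = sqrt(4)

Step 2 takes the square root and assumes the positive root only. The equation m^2 = 4 actually has two solutions: m = 2 and m = -2. The proof silently assumes m > 0 without justification, then uses this assumption to conclude m > 0, which is circular. The counterexample m = -2 shows the claim is false.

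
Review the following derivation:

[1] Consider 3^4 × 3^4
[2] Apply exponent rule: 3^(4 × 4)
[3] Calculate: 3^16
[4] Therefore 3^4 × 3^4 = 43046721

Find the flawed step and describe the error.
Step 2: Apply exponent rule: 3^(4 × 4)

Step 2 incorrectly states that a^b × a^c = a^(b×c). The correct rule is a^b × a^c = a^(b+c). The actual value is 3^4 × 3^4 = 3^8 = 6561, not 3^16 = 43046721.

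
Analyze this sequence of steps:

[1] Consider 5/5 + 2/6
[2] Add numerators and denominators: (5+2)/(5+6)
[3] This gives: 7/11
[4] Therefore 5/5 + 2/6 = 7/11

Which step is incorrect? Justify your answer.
Step 2: Add numerators and denominators: (5+2)/(5+6)

Step 2 incorrectly adds fractions by separately adding numerators and denominators. This is wrong. The correct method requires a common denominator: 5/5 + 2/6 = (5×6 + 2×5)/(5×6) = 40/30 = 4/3. The method used gives 7/11, which is different.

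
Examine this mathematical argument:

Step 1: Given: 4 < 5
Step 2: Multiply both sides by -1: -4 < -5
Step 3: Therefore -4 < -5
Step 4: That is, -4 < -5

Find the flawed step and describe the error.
Step 2: Multiply both sides by -1: -4 < -5

Step 2 multiplies both sides by -1 but fails to reverse the inequality sign. When multiplying (or dividing) an inequality by a negative number, the direction must be reversed. Since 4 < 5, we should get -4 > -5, i.e., -4 > -5.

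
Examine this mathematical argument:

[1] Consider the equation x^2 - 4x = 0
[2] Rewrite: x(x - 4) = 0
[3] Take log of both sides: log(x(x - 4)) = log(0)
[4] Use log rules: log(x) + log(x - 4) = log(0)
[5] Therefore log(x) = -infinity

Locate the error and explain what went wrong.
Step 3: Take log of both sides: log(x(x - 4)) = log(0)

Step 3 takes the logarithm of both sides, resulting in log(0) on the right side. The logarithm is only defined for positive numbers; log(0) is undefined (approaches negative infinity). This operation is invalid.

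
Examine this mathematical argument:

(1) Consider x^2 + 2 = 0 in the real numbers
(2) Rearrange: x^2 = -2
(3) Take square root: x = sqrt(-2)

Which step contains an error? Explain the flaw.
Step 3: Take square root: x = sqrt(-2)

Step 3 takes the square root of -2, which is negative. In the real number system, the square root of a negative number is undefined. The equation x^2 + 2 = 0 has no real solutions. Square roots of negative numbers only exist in the complex numbers.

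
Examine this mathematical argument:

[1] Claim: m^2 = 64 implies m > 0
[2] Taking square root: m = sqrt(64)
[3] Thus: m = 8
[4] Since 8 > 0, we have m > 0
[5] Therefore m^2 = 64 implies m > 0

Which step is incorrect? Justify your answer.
Step 2: Taking square root: m = sqrt(64)

Step 2 takes the square root and assumes the positive root only. The equation m^2 = 64 actually has two solutions: m = 8 and m = -8. The proof silently assumes m > 0 without justification, then uses this assumption to conclude m > 0, which is circular. The counterexample m = -8 shows the claim is false.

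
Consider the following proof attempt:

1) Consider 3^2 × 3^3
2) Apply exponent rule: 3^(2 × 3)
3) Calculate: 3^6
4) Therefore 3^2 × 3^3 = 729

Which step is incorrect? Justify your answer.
Step 2: Apply exponent rule: 3^(2 × 3)

Step 2 incorrectly states that a^b × a^c = a^(b×c). The correct rule is a^b × a^c = a^(b+c). The actual value is 3^2 × 3^3 = 3^5 = 243, not 3^6 = 729.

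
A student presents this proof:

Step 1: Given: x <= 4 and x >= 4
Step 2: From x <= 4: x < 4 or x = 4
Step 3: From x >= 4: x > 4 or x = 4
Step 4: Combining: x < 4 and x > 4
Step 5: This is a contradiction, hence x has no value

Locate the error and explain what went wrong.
Step 4: Combining: x < 4 and x > 4

Step 4 incorrectly combines the conditions. From x <= 4 and x >= 4, the intersection is x = 4. The error treats the 'or' cases as 'and' requirements. The correct conclusion is that x = 4 is the unique solution, not that no solution exists.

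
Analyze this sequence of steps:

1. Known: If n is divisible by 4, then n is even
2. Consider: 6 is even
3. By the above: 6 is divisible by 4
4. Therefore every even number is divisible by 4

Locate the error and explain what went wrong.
Step 3: By the above: 6 is divisible by 4

Step 3 commits the fallacy of affirming the consequent. The known fact 'divisible by 4 → even' does NOT imply 'even → divisible by 4'. That would be the converse, which is false. For example, 6 is even but 6 ÷ 4 = 1.50, which is not an integer.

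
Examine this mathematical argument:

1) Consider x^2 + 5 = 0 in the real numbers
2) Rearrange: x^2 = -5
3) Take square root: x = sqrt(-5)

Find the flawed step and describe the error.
Step 3: Take square root: x = sqrt(-5)

Step 3 takes the square root of -5, which is negative. In the real number system, the square root of a negative number is undefined. The equation x^2 + 5 = 0 has no real solutions. Square roots of negative numbers only exist in the complex numbers.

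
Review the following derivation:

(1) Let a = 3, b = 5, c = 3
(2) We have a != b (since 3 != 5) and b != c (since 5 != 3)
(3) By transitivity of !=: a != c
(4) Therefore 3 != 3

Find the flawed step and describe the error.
Step 3: By transitivity of !=: a != c

Step 3 incorrectly applies transitivity to the '!=' relation. Transitivity states: if a R b and b R c, then a R c. However, '!=' is not transitive. Counterexample: 3 != 5 and 5 != 3, but 3 = 3 (both equal 3). Transitivity holds for relations like <, <=, =, but not for !=.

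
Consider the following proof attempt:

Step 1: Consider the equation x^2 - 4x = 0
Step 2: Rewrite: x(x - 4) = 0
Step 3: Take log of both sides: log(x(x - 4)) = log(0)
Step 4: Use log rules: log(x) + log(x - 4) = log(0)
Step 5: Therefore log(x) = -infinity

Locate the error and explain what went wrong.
Step 3: Take log of both sides: log(x(x - 4)) = log(0)

Step 3 takes the logarithm of both sides, resulting in log(0) on the right side. The logarithm is only defined for positive numbers; log(0) is undefined (approaches negative infinity). This operation is invalid.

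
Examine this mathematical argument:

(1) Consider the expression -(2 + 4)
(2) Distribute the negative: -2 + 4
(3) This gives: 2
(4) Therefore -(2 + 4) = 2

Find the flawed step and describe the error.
Step 2: Distribute the negative: -2 + 4

Step 2 incorrectly distributes the negative sign. The correct distribution is -(2 + 4) = -2 - 4 = -6. The negative must be applied to both terms, not just the first. The error treats -(2 + 4) as -2 + 4, which equals 2 instead of -6.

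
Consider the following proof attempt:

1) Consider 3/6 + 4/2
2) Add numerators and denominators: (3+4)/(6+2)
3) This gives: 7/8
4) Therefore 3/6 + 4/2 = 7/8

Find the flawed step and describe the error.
Step 2: Add numerators and denominators: (3+4)/(6+2)

Step 2 incorrectly adds fractions by separately adding numerators and denominators. This is wrong. The correct method requires a common denominator: 3/6 + 4/2 = (3×2 + 4×6)/(6×2) = 30/12 = 5/2. The method used gives 7/8, which is different.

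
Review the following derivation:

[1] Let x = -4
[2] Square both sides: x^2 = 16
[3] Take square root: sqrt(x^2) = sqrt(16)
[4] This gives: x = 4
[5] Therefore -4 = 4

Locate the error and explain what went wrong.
Step 4: This gives: x = 4

Step 4 incorrectly states that sqrt(x^2) = x. The correct identity is sqrt(x^2) = |x|. Since x = -4 < 0, we have sqrt(x^2) = |-4| = 4, not x = -4.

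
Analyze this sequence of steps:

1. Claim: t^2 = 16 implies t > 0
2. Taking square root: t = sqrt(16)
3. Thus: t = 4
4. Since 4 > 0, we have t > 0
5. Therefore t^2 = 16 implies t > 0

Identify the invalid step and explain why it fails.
Step 2: Taking square root: t = sqrt(16)

Step 2 takes the square root and assumes the positive root only. The equation t^2 = 16 actually has two solutions: t = 4 and t = -4. The proof silently assumes t > 0 without justification, then uses this assumption to conclude t > 0, which is circular. The counterexample t = -4 shows the claim is false.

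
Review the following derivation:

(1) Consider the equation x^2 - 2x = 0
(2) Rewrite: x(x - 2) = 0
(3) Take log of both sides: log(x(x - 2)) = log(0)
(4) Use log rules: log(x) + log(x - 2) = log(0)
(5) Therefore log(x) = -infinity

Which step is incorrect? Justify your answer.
Step 3: Take log of both sides: log(x(x - 2)) = log(0)

Step 3 takes the logarithm of both sides, resulting in log(0) on the right side. The logarithm is only defined for positive numbers; log(0) is undefined (approaches negative infinity). This operation is invalid.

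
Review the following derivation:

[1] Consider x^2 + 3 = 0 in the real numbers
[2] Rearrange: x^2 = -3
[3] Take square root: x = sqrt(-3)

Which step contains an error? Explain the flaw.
Step 3: Take square root: x = sqrt(-3)

Step 3 takes the square root of -3, which is negative. In the real number system, the square root of a negative number is undefined. The equation x^2 + 3 = 0 has no real solutions. Square roots of negative numbers only exist in the complex numbers.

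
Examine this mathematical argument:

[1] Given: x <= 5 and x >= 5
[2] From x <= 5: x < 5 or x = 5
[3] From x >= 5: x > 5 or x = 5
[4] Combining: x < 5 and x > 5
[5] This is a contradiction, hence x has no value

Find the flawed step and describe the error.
Step 4: Combining: x < 5 and x > 5

Step 4 incorrectly combines the conditions. From x <= 5 and x >= 5, the intersection is x = 5. The error treats the 'or' cases as 'and' requirements. The correct conclusion is that x = 5 is the unique solution, not that no solution exists.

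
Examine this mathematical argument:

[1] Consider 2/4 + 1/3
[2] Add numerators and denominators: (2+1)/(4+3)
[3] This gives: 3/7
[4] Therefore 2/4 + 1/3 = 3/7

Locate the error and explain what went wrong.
Step 2: Add numerators and denominators: (2+1)/(4+3)

Step 2 incorrectly adds fractions by separately adding numerators and denominators. This is wrong. The correct method requires a common denominator: 2/4 + 1/3 = (2×3 + 1×4)/(4×3) = 10/12 = 5/6. The method used gives 3/7, which is different.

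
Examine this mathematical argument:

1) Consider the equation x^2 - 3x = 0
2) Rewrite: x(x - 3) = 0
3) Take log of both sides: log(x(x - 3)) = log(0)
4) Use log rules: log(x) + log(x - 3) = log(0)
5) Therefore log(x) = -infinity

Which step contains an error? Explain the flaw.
Step 3: Take log of both sides: log(x(x - 3)) = log(0)

Step 3 takes the logarithm of both sides, resulting in log(0) on the right side. The logarithm is only defined for positive numbers; log(0) is undefined (approaches negative infinity). This operation is invalid.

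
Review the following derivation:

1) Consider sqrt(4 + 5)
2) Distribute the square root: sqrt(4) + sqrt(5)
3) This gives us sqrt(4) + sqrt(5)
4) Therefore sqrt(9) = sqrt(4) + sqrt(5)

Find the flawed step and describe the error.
Step 2: Distribute the square root: sqrt(4) + sqrt(5)

Step 2 incorrectly 'distributes' the square root over addition. The square root function does not distribute: sqrt(a + b) ≠ sqrt(a) + sqrt(b). In fact, sqrt(4 + 5) = sqrt(9) ≈ 3.0000, while sqrt(4) + sqrt(5) ≈ 4.2361.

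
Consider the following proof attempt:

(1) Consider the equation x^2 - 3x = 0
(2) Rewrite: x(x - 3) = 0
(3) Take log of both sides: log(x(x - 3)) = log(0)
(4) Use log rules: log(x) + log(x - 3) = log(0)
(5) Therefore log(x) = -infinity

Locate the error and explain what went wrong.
Step 3: Take log of both sides: log(x(x - 3)) = log(0)

Step 3 takes the logarithm of both sides, resulting in log(0) on the right side. The logarithm is only defined for positive numbers; log(0) is undefined (approaches negative infinity). This operation is invalid.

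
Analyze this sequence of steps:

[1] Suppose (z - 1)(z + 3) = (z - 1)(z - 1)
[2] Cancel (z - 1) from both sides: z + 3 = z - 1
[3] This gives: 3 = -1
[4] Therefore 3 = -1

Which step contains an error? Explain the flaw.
Step 2: Cancel (z - 1) from both sides: z + 3 = z - 1

Step 2 cancels (z - 1) from both sides. This is only valid if (z - 1) ≠ 0, i.e., z ≠ 1. When z = 1, both sides equal zero regardless of the other factors. The correct approach requires considering z = 1 as a separate case.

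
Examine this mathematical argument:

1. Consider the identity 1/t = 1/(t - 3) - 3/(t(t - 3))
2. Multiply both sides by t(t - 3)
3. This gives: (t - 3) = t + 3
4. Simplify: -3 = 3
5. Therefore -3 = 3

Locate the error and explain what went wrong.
Step 3: This gives: (t - 3) = t + 3

Step 3 makes a sign error when clearing denominators. Multiplying -3/(t(t - 3)) by t(t - 3) gives -3, not +3. The correct result is (t - 3) = t - 3, which is trivially true, not (t - 3) = t + 3. (Step 1 is a valid identity: 1/(t - 3) - 3/(t(t - 3)) = (t - 3)/(t(t - 3)) = 1/t.)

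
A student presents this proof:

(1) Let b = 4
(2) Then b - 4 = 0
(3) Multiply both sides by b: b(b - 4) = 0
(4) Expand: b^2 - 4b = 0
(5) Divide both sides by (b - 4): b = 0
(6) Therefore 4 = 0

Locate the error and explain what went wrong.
Step 5: Divide both sides by (b - 4): b = 0

Step 5 divides both sides by (b - 4). However, since b = 4, we have (b - 4) = 0. Division by zero is undefined, making this step invalid.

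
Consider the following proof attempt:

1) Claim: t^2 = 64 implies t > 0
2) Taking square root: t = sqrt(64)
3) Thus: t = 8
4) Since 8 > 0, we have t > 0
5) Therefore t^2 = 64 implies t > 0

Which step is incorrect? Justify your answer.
Step 2: Taking square root: t = sqrt(64)

Step 2 takes the square root and assumes the positive root only. The equation t^2 = 64 actually has two solutions: t = 8 and t = -8. The proof silently assumes t > 0 without justification, then uses this assumption to conclude t > 0, which is circular. The counterexample t = -8 shows the claim is false.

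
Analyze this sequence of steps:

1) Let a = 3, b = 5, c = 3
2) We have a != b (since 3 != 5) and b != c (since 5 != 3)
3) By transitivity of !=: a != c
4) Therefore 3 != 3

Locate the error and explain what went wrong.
Step 3: By transitivity of !=: a != c

Step 3 incorrectly applies transitivity to the '!=' relation. Transitivity states: if a R b and b R c, then a R c. However, '!=' is not transitive. Counterexample: 3 != 5 and 5 != 3, but 3 = 3 (both equal 3). Transitivity holds for relations like <, <=, =, but not for !=.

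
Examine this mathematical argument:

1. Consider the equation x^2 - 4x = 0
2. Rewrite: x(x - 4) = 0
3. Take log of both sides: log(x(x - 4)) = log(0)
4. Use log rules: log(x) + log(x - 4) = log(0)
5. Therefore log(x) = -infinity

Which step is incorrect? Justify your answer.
Step 3: Take log of both sides: log(x(x - 4)) = log(0)

Step 3 takes the logarithm of both sides, resulting in log(0) on the right side. The logarithm is only defined for positive numbers; log(0) is undefined (approaches negative infinity). This operation is invalid.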